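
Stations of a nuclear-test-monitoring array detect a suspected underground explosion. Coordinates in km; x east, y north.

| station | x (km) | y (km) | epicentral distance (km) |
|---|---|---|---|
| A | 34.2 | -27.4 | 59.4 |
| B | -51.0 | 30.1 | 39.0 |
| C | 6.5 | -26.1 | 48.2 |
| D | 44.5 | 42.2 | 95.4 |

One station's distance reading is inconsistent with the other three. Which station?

A

Solve using three stations at a time. Using B, C, D (subtract circle equations pairwise → linear system) gives (x, y) ≈ (-37.5, -6.5).
Distances from that point to each station vs reported:
  A: calculated 74.7 vs reported 59.4 → residual 15.3 km
  B: calculated 39.0 vs reported 39.0 → residual 0.0 km
  C: calculated 48.2 vs reported 48.2 → residual 0.0 km
  D: calculated 95.4 vs reported 95.4 → residual 0.0 km
B, C, D are mutually consistent (residuals ≈ 0); A is off by 15.3 km.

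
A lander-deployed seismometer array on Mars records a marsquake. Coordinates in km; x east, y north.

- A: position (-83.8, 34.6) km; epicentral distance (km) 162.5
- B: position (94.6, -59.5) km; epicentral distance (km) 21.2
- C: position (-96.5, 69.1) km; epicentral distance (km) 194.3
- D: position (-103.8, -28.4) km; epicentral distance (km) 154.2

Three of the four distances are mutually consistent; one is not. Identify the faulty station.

Solve using three stations at a time. Using A, C, D (subtract circle equations pairwise → linear system) gives (x, y) ≈ (46.5, -62.3).
Distances from that point to each station vs reported:
  A: calculated 162.4 vs reported 162.5 → residual 0.1 km
  B: calculated 48.2 vs reported 21.2 → residual 27.0 km
  C: calculated 194.2 vs reported 194.3 → residual 0.1 km
  D: calculated 154.1 vs reported 154.2 → residual 0.1 km
A, C, D are mutually consistent (residuals ≈ 0); B is off by 27.0 km.

B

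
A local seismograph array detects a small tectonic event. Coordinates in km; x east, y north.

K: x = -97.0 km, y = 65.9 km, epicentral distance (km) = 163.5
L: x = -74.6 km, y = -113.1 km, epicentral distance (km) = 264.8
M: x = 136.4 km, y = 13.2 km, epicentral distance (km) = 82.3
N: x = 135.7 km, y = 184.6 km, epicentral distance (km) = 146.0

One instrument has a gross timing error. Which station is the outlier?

Solve using three stations at a time. Using K, M, N (subtract circle equations pairwise → linear system) gives (x, y) ≈ (66.2, 56.2).
Distances from that point to each station vs reported:
  K: calculated 163.5 vs reported 163.5 → residual 0.0 km
  L: calculated 220.2 vs reported 264.8 → residual 44.6 km
  M: calculated 82.3 vs reported 82.3 → residual 0.0 km
  N: calculated 146.0 vs reported 146.0 → residual 0.0 km
K, M, N are mutually consistent (residuals ≈ 0); L is off by 44.6 km.

L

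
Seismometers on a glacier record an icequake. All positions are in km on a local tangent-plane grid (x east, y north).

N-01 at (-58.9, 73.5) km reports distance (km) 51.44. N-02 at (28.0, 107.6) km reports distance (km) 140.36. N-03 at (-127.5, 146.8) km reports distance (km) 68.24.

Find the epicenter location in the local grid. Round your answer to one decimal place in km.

x ≈ -109.8 km, y ≈ 80.9 km

Circle about each station: (x + 58.9)² + (y − 73.5)² = 51.44²; (x − 28.0)² + (y − 107.6)² = 140.36²; (x + 127.5)² + (y − 146.8)² = 68.24².
Subtracting the N-01 equation from the N-02 and N-03 equations removes the quadratic terms:
173.8 x + 68.2 y = -13564.56
-137.2 x + 146.6 y = 26924.41
Solving the 2×2 system: x ≈ -109.8, y ≈ 80.9 km.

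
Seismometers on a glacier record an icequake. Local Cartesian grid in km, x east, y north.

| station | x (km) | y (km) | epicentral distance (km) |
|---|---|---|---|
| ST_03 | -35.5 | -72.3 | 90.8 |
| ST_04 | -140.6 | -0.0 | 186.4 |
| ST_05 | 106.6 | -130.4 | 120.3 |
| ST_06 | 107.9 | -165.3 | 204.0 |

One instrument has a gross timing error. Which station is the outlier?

ST_06

Solve using three stations at a time. Using ST_03, ST_04, ST_05 (subtract circle equations pairwise → linear system) gives (x, y) ≈ (43.6, -28.0).
Distances from that point to each station vs reported:
  ST_03: calculated 90.7 vs reported 90.8 → residual 0.1 km
  ST_04: calculated 186.3 vs reported 186.4 → residual 0.1 km
  ST_05: calculated 120.2 vs reported 120.3 → residual 0.1 km
  ST_06: calculated 151.6 vs reported 204.0 → residual 52.4 km
ST_03, ST_04, ST_05 are mutually consistent (residuals ≈ 0); ST_06 is off by 52.4 km.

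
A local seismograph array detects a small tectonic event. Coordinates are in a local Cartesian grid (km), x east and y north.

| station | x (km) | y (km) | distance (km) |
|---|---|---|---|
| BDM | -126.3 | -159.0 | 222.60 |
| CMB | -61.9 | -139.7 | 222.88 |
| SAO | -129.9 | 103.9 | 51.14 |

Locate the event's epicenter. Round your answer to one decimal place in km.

Circle about each station: (x + 126.3)² + (y + 159.0)² = 222.60²; (x + 61.9)² + (y + 139.7)² = 222.88²; (x + 129.9)² + (y − 103.9)² = 51.14².
Subtracting the BDM equation from the CMB and SAO equations removes the quadratic terms:
128.8 x + 38.6 y = -18009.72
-7.2 x + 525.8 y = 33371.99
Solving the 2×2 system: x ≈ -158.2, y ≈ 61.3 km.

-158.2 km east, 61.3 km north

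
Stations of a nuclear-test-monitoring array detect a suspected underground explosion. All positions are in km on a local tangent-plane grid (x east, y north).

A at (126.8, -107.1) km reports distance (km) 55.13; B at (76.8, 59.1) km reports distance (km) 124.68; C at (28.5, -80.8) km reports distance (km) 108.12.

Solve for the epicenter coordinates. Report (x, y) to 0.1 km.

Circle about each station: (x − 126.8)² + (y + 107.1)² = 55.13²; (x − 76.8)² + (y − 59.1)² = 124.68²; (x − 28.5)² + (y + 80.8)² = 108.12².
Subtracting pairs of circle equations eliminates x²+y² and gives linear equations (the radical axes):
-100.0 x + 332.4 y = -30663.39
-196.6 x + 52.6 y = -28858.38
Solving the 2×2 system: x ≈ 132.8, y ≈ -52.3 km.

(132.8, -52.3)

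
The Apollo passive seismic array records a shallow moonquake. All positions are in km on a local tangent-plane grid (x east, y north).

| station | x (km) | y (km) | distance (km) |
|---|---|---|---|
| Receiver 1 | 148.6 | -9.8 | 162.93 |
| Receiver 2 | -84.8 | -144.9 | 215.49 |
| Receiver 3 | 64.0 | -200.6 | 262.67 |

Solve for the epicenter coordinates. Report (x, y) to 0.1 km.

Circle about each station: (x − 148.6)² + (y + 9.8)² = 162.93²; (x + 84.8)² + (y + 144.9)² = 215.49²; (x − 64.0)² + (y + 200.6)² = 262.67².
Subtracting pairs of circle equations eliminates x²+y² and gives linear equations (the radical axes):
-466.8 x − 270.2 y = -13880.71
-169.2 x − 381.6 y = -20290.98
Solving the 2×2 system: x ≈ -1.4, y ≈ 53.8 km.
Check against Receiver 1 (with the unrounded x, y): √((x − 148.6)²+(y + 9.8)²) = 162.93 ≈ 162.93 km. ✓

(-1.4, 53.8)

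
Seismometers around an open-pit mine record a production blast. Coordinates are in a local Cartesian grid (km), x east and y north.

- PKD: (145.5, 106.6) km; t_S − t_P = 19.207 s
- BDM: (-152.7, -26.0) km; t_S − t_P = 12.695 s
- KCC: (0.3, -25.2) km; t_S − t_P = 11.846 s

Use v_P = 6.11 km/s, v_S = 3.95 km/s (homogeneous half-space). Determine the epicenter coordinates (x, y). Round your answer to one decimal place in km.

Distance from S−P lag: d = Δt · v_P v_S / (v_P − v_S) = Δt · (6.11·3.95)/(6.11−3.95) ≈ 11.1734·Δt.
So d_PKD = 214.61, d_BDM = 141.85, d_KCC = 132.36 km.
Circle about each station: (x − 145.5)² + (y − 106.6)² = 214.61²; (x + 152.7)² + (y + 26.0)² = 141.85²; (x − 0.3)² + (y + 25.2)² = 132.36².
Subtracting the PKD equation from the BDM and KCC equations removes the quadratic terms:
-596.4 x − 265.2 y = 17395.51
-290.4 x − 263.6 y = -3360.40
Solving the 2×2 system: x ≈ -68.3, y ≈ 88.0 km.

(-68.3, 88.0)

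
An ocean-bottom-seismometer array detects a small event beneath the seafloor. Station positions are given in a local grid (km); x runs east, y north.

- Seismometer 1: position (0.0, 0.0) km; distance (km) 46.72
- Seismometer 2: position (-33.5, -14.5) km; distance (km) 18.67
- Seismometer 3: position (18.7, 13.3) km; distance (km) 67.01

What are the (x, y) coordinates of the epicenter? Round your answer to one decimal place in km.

x ≈ -46.7 km, y ≈ -1.3 km

Circle about each station: x² + y² = 46.72²; (x + 33.5)² + (y + 14.5)² = 18.67²; (x − 18.7)² + (y − 13.3)² = 67.01².
Subtracting pairs of circle equations eliminates x²+y² and gives linear equations (the radical axes):
-67.0 x − 29.0 y = 3166.69
37.4 x + 26.6 y = -1781.00
Solving the 2×2 system: x ≈ -46.7, y ≈ -1.3 km.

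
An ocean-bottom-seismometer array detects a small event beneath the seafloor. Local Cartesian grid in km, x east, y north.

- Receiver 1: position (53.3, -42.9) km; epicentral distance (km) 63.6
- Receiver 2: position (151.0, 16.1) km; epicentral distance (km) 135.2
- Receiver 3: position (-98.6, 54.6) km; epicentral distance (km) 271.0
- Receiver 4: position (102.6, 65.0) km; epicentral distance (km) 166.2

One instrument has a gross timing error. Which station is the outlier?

Receiver 3

Solve using three stations at a time. Using Receiver 1, Receiver 2, Receiver 4 (subtract circle equations pairwise → linear system) gives (x, y) ≈ (81.5, -99.8).
Distances from that point to each station vs reported:
  Receiver 1: calculated 63.5 vs reported 63.6 → residual 0.1 km
  Receiver 2: calculated 135.2 vs reported 135.2 → residual 0.0 km
  Receiver 3: calculated 237.2 vs reported 271.0 → residual 33.8 km
  Receiver 4: calculated 166.2 vs reported 166.2 → residual 0.0 km
Receiver 1, Receiver 2, Receiver 4 are mutually consistent (residuals ≈ 0); Receiver 3 is off by 33.8 km.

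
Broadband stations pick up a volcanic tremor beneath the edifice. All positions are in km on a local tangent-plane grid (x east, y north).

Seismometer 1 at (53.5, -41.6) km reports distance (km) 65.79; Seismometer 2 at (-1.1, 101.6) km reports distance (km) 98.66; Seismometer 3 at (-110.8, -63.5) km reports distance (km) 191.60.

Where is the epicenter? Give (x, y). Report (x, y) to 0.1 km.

x ≈ 59.7 km, y ≈ 23.9 km

Circle about each station: (x − 53.5)² + (y + 41.6)² = 65.79²; (x + 1.1)² + (y − 101.6)² = 98.66²; (x + 110.8)² + (y + 63.5)² = 191.60².
Subtracting the Seismometer 1 equation from the Seismometer 2 and Seismometer 3 equations removes the quadratic terms:
-109.2 x + 286.4 y = 325.49
-328.6 x − 43.8 y = -20666.16
Solving the 2×2 system: x ≈ 59.7, y ≈ 23.9 km.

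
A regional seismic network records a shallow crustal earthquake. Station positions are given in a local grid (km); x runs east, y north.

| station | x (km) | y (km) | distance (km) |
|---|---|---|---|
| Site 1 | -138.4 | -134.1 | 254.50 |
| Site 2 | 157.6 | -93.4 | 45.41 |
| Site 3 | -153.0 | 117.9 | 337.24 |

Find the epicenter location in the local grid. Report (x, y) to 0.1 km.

Circle about each station: (x + 138.4)² + (y + 134.1)² = 254.50²; (x − 157.6)² + (y + 93.4)² = 45.41²; (x + 153.0)² + (y − 117.9)² = 337.24².
Subtracting the Site 1 equation from the Site 2 and Site 3 equations removes the quadratic terms:
592.0 x + 81.4 y = 59132.13
-29.2 x + 504.0 y = -48788.53
Solving the 2×2 system: x ≈ 112.3, y ≈ -90.3 km.

x ≈ 112.3 km, y ≈ -90.3 km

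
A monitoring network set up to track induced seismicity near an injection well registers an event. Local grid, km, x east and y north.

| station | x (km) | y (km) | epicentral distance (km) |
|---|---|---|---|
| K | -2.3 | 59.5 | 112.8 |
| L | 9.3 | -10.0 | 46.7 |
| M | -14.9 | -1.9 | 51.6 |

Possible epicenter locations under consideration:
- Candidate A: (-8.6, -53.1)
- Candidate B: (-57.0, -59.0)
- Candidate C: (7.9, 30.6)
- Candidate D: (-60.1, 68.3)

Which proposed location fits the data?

For each candidate, compare |candidate − station| to the reported distance:
Candidate A: residuals K 0.0, L 0.0, M 0.0 → max 0.0 km
Candidate B: residuals K 17.7, L 35.7, M 19.3 → max 35.7 km
Candidate C: residuals K 82.2, L 6.1, M 11.9 → max 82.2 km
Candidate D: residuals K 54.3, L 57.9, M 31.9 → max 57.9 km
Only Candidate A has all residuals ≈ 0.

Candidate A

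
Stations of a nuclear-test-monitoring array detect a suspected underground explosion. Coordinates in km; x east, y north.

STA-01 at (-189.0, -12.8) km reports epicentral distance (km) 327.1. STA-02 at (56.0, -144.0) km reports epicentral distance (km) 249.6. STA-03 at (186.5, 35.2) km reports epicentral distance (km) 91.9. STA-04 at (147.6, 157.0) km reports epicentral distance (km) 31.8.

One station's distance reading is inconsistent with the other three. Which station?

STA-04

Solve using three stations at a time. Using STA-01, STA-02, STA-03 (subtract circle equations pairwise → linear system) gives (x, y) ≈ (118.9, 97.5).
Distances from that point to each station vs reported:
  STA-01: calculated 327.1 vs reported 327.1 → residual 0.0 km
  STA-02: calculated 249.6 vs reported 249.6 → residual 0.0 km
  STA-03: calculated 91.9 vs reported 91.9 → residual 0.0 km
  STA-04: calculated 66.0 vs reported 31.8 → residual 34.2 km
STA-01, STA-02, STA-03 are mutually consistent (residuals ≈ 0); STA-04 is off by 34.2 km.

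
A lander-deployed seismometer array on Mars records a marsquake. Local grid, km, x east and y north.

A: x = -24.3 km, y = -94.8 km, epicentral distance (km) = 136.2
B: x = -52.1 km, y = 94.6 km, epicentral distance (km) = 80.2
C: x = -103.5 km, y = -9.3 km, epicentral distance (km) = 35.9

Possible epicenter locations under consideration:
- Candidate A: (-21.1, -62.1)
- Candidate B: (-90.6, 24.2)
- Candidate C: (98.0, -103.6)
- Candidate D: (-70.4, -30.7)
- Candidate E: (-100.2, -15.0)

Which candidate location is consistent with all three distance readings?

For each candidate, compare |candidate − station| to the reported distance:
Candidate A: residuals A 103.3, B 79.5, C 62.0 → max 103.3 km
Candidate B: residuals A 0.0, B 0.0, C 0.0 → max 0.0 km
Candidate C: residuals A 13.6, B 168.4, C 186.6 → max 186.6 km
Candidate D: residuals A 57.2, B 46.4, C 3.5 → max 57.2 km
Candidate E: residuals A 26.1, B 39.5, C 29.3 → max 39.5 km
Only Candidate B has all residuals ≈ 0.

Candidate B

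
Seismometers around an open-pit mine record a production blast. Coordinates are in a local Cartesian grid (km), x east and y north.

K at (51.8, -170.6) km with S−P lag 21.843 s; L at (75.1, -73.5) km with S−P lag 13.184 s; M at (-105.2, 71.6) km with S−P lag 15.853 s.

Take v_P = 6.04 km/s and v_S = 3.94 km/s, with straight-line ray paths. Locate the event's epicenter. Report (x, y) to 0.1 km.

Distance from S−P lag: d = Δt · v_P v_S / (v_P − v_S) = Δt · (6.04·3.94)/(6.04−3.94) ≈ 11.3322·Δt.
So d_K = 247.53, d_L = 149.40, d_M = 179.65 km.
Circle about each station: (x − 51.8)² + (y + 170.6)² = 247.53²; (x − 75.1)² + (y + 73.5)² = 149.40²; (x + 105.2)² + (y − 71.6)² = 179.65².
Subtracting pairs of circle equations eliminates x²+y² and gives linear equations (the radical axes):
46.6 x + 194.2 y = 18205.40
-314.0 x + 484.4 y = 13402.98
Solving the 2×2 system: x ≈ 74.4, y ≈ 75.9 km.
Check against K (with the unrounded x, y): √((x − 51.8)²+(y + 170.6)²) = 247.53 ≈ 247.53 km. ✓

(74.4, 75.9)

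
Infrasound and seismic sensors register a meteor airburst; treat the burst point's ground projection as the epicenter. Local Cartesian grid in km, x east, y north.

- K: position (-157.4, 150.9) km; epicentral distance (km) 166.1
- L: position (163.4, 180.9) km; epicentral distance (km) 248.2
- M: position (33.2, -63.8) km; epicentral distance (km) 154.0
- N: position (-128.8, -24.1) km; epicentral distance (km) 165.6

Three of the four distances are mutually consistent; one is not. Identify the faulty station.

L

Solve using three stations at a time. Using K, M, N (subtract circle equations pairwise → linear system) gives (x, y) ≈ (-4.6, 85.6).
Distances from that point to each station vs reported:
  K: calculated 166.2 vs reported 166.1 → residual 0.1 km
  L: calculated 193.2 vs reported 248.2 → residual 55.0 km
  M: calculated 154.1 vs reported 154.0 → residual 0.1 km
  N: calculated 165.7 vs reported 165.6 → residual 0.1 km
K, M, N are mutually consistent (residuals ≈ 0); L is off by 55.0 km.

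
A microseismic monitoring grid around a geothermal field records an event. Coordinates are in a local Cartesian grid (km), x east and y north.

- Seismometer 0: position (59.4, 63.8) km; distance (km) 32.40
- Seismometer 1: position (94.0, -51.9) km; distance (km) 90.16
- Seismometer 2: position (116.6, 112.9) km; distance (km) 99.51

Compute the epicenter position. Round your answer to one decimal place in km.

Circle about each station: (x − 59.4)² + (y − 63.8)² = 32.40²; (x − 94.0)² + (y + 51.9)² = 90.16²; (x − 116.6)² + (y − 112.9)² = 99.51².
Subtracting pairs of circle equations eliminates x²+y² and gives linear equations (the radical axes):
69.2 x − 231.4 y = -3148.26
114.4 x + 98.2 y = 9890.69
Solving the 2×2 system: x ≈ 59.5, y ≈ 31.4 km.
Check against Seismometer 0 (with the unrounded x, y): √((x − 59.4)²+(y − 63.8)²) = 32.40 ≈ 32.40 km. ✓

x ≈ 59.5 km, y ≈ 31.4 km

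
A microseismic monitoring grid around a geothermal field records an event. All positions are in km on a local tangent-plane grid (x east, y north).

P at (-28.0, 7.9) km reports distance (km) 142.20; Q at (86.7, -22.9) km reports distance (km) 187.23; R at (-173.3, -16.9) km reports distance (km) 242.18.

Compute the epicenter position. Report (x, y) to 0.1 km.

5.9 km east, 146.0 km north

Circle about each station: (x + 28.0)² + (y − 7.9)² = 142.20²; (x − 86.7)² + (y + 22.9)² = 187.23²; (x + 173.3)² + (y + 16.9)² = 242.18².
Subtracting the P equation from the Q and R equations removes the quadratic terms:
229.4 x − 61.6 y = -7639.34
-290.6 x − 49.6 y = -8958.22
Solving the 2×2 system: x ≈ 5.9, y ≈ 146.0 km.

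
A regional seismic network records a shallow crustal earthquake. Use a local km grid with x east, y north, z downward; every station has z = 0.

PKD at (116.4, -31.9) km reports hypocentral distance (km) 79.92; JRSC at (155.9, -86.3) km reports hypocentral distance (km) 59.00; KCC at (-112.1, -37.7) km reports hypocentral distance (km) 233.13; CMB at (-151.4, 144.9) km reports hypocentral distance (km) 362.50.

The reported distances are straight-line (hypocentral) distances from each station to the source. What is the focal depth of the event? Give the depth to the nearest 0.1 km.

Each station gives a sphere (x−x_i)² + (y−y_i)² + z² = d_i² (stations at z=0).
Subtracting the PKD sphere from JRSC and KCC: z² cancels, leaving linear equations in x and y:
79.0 x − 108.8 y = 20092.14
-457.0 x − 11.6 y = -48541.26
Solving: x ≈ 108.898, y ≈ -105.599 km (keep extra digits for the depth step; rounded: 108.9, -105.6).
Then from the PKD sphere: z² = 79.92² − (x − 116.4)² − (y + 31.9)² with x = 108.898, y = -105.599, so z ≈ 29.990 ≈ 30.0 km.

depth ≈ 30.0 km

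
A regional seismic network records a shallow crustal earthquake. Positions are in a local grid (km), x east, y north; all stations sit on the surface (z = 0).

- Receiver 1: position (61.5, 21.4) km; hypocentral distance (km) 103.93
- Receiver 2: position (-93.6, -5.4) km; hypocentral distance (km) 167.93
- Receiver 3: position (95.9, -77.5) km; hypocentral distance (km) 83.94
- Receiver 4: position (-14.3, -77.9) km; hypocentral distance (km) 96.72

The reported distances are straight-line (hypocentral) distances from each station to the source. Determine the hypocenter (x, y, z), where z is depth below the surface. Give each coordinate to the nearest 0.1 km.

Each station gives a sphere (x−x_i)² + (y−y_i)² + z² = d_i² (stations at z=0).
Subtracting the Receiver 1 sphere from Receiver 2 and Receiver 3: z² cancels, leaving linear equations in x and y:
-310.2 x − 53.6 y = -12849.13
68.8 x − 197.8 y = 14718.37
Solving: x ≈ 51.202, y ≈ -56.601 km (keep extra digits for the depth step; rounded: 51.2, -56.6).
Then from the Receiver 1 sphere: z² = 103.93² − (x − 61.5)² − (y − 21.4)² with x = 51.202, y = -56.601, so z ≈ 67.906 ≈ 67.9 km.

(51.2, -56.6, 67.9)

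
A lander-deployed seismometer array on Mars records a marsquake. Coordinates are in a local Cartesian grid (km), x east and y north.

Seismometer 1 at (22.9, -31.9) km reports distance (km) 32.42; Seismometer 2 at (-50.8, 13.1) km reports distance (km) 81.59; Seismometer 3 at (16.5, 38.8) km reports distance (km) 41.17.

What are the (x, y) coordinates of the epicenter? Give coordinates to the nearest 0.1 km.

(29.7, -0.2)

Circle about each station: (x − 22.9)² + (y + 31.9)² = 32.42²; (x + 50.8)² + (y − 13.1)² = 81.59²; (x − 16.5)² + (y − 38.8)² = 41.17².
Subtracting pairs of circle equations eliminates x²+y² and gives linear equations (the radical axes):
-147.4 x + 90.0 y = -4395.64
-12.8 x + 141.4 y = -408.24
Solving the 2×2 system: x ≈ 29.7, y ≈ -0.2 km.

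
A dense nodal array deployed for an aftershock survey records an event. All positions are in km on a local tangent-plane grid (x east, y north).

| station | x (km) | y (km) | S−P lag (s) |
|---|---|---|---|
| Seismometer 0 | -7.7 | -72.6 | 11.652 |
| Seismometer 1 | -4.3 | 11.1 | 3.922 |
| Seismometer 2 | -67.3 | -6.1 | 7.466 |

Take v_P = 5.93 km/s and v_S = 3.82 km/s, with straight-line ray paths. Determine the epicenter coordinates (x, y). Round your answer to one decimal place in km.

(-12.5, 52.4)

Distance from S−P lag: d = Δt · v_P v_S / (v_P − v_S) = Δt · (5.93·3.82)/(5.93−3.82) ≈ 10.7358·Δt.
So d_Seismometer 0 = 125.09, d_Seismometer 1 = 42.11, d_Seismometer 2 = 80.15 km.
Circle about each station: (x + 7.7)² + (y + 72.6)² = 125.09²; (x + 4.3)² + (y − 11.1)² = 42.11²; (x + 67.3)² + (y + 6.1)² = 80.15².
Subtracting pairs of circle equations eliminates x²+y² and gives linear equations (the radical axes):
6.8 x + 167.4 y = 8685.91
-119.2 x + 133.0 y = 8459.94
Solving the 2×2 system: x ≈ -12.5, y ≈ 52.4 km.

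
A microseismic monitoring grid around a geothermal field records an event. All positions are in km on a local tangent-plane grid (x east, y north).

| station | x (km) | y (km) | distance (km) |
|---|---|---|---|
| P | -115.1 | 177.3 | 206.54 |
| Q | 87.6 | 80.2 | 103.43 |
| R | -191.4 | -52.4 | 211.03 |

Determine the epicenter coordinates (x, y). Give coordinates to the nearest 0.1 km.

9.4 km east, 12.5 km north

Circle about each station: (x + 115.1)² + (y − 177.3)² = 206.54²; (x − 87.6)² + (y − 80.2)² = 103.43²; (x + 191.4)² + (y + 52.4)² = 211.03².
Subtracting pairs of circle equations eliminates x²+y² and gives linear equations (the radical axes):
405.4 x − 194.2 y = 1383.51
-152.6 x − 459.4 y = -7178.47
Solving the 2×2 system: x ≈ 9.4, y ≈ 12.5 km.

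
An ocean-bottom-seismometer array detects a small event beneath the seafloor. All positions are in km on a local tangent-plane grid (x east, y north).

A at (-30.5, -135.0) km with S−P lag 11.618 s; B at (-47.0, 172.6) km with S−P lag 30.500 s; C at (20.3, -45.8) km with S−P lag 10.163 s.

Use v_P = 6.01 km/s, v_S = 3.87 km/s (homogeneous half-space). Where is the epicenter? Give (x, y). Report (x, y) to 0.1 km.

95.5 km east, -126.7 km north

Distance from S−P lag: d = Δt · v_P v_S / (v_P − v_S) = Δt · (6.01·3.87)/(6.01−3.87) ≈ 10.8686·Δt.
So d_A = 126.27, d_B = 331.49, d_C = 110.46 km.
Circle about each station: (x + 30.5)² + (y + 135.0)² = 126.27²; (x + 47.0)² + (y − 172.6)² = 331.49²; (x − 20.3)² + (y + 45.8)² = 110.46².
Subtracting pairs of circle equations eliminates x²+y² and gives linear equations (the radical axes):
-33.0 x + 615.2 y = -81097.00
101.6 x + 178.4 y = -12902.82
Solving the 2×2 system: x ≈ 95.5, y ≈ -126.7 km.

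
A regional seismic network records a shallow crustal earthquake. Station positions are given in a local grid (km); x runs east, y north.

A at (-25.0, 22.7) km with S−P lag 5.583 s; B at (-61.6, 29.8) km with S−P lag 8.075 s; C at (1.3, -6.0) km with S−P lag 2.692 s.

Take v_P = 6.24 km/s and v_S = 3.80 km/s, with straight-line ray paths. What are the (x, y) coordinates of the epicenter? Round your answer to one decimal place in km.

x ≈ -10.2 km, y ≈ -29.5 km

Distance from S−P lag: d = Δt · v_P v_S / (v_P − v_S) = Δt · (6.24·3.80)/(6.24−3.80) ≈ 9.7180·Δt.
So d_A = 54.26, d_B = 78.47, d_C = 26.16 km.
Circle about each station: (x + 25.0)² + (y − 22.7)² = 54.26²; (x + 61.6)² + (y − 29.8)² = 78.47²; (x − 1.3)² + (y + 6.0)² = 26.16².
Subtracting the A equation from the B and C equations removes the quadratic terms:
-73.2 x + 14.2 y = 328.92
52.6 x − 57.4 y = 1157.20
Solving the 2×2 system: x ≈ -10.2, y ≈ -29.5 km.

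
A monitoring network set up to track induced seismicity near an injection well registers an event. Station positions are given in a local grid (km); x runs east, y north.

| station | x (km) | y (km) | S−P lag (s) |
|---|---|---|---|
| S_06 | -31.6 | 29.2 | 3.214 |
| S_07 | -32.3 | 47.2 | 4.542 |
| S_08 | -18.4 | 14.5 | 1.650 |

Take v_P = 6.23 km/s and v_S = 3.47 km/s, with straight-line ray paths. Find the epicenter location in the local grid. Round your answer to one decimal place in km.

Distance from S−P lag: d = Δt · v_P v_S / (v_P − v_S) = Δt · (6.23·3.47)/(6.23−3.47) ≈ 7.8326·Δt.
So d_S_06 = 25.17, d_S_07 = 35.58, d_S_08 = 12.92 km.
Circle about each station: (x + 31.6)² + (y − 29.2)² = 25.17²; (x + 32.3)² + (y − 47.2)² = 35.58²; (x + 18.4)² + (y − 14.5)² = 12.92².
Subtracting the S_06 equation from the S_07 and S_08 equations removes the quadratic terms:
-1.4 x + 36.0 y = 787.52
26.4 x − 29.4 y = -835.79
Solving the 2×2 system: x ≈ -7.6, y ≈ 21.6 km.

x ≈ -7.6 km, y ≈ 21.6 km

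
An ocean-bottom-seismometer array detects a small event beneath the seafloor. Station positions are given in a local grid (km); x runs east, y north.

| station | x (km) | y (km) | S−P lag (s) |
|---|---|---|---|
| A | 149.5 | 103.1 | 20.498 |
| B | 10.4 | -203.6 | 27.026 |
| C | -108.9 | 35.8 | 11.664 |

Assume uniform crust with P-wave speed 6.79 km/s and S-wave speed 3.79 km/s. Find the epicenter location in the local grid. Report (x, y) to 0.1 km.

Distance from S−P lag: d = Δt · v_P v_S / (v_P − v_S) = Δt · (6.79·3.79)/(6.79−3.79) ≈ 8.5780·Δt.
So d_A = 175.83, d_B = 231.83, d_C = 100.05 km.
Circle about each station: (x − 149.5)² + (y − 103.1)² = 175.83²; (x − 10.4)² + (y + 203.6)² = 231.83²; (x + 108.9)² + (y − 35.8)² = 100.05².
Subtracting the A equation from the B and C equations removes the quadratic terms:
-278.2 x − 613.4 y = -14247.70
-516.8 x − 134.6 y = 1067.18
Solving the 2×2 system: x ≈ -9.2, y ≈ 27.4 km.

(-9.2, 27.4)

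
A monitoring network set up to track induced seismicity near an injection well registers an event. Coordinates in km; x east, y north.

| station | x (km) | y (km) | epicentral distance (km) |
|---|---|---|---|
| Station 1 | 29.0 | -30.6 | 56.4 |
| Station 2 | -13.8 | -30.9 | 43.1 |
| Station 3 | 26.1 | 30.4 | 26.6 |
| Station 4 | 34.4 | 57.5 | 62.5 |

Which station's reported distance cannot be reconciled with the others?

Station 3

Solve using three stations at a time. Using Station 1, Station 2, Station 4 (subtract circle equations pairwise → linear system) gives (x, y) ≈ (-8.2, 11.8).
Distances from that point to each station vs reported:
  Station 1: calculated 56.4 vs reported 56.4 → residual 0.0 km
  Station 2: calculated 43.0 vs reported 43.1 → residual 0.1 km
  Station 3: calculated 39.0 vs reported 26.6 → residual 12.4 km
  Station 4: calculated 62.5 vs reported 62.5 → residual 0.0 km
Station 1, Station 2, Station 4 are mutually consistent (residuals ≈ 0); Station 3 is off by 12.4 km.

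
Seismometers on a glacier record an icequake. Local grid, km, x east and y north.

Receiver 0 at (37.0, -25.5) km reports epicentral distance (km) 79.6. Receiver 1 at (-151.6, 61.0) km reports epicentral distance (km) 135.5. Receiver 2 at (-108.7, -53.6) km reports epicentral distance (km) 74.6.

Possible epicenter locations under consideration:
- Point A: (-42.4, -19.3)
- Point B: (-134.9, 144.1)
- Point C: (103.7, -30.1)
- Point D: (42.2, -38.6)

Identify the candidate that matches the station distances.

For each candidate, compare |candidate − station| to the reported distance:
Point A: residuals Receiver 0 0.0, Receiver 1 0.0, Receiver 2 0.0 → max 0.0 km
Point B: residuals Receiver 0 161.9, Receiver 1 50.7, Receiver 2 124.8 → max 161.9 km
Point C: residuals Receiver 0 12.7, Receiver 1 135.6, Receiver 2 139.1 → max 139.1 km
Point D: residuals Receiver 0 65.5, Receiver 1 82.4, Receiver 2 77.0 → max 82.4 km
Only Point A has all residuals ≈ 0.

Point A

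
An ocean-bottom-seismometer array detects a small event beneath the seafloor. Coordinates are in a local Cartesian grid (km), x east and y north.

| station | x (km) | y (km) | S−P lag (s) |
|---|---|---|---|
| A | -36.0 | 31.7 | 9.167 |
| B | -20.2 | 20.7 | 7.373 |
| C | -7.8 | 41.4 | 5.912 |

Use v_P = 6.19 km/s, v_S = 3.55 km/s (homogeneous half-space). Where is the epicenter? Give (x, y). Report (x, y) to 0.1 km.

40.3 km east, 31.0 km north

Distance from S−P lag: d = Δt · v_P v_S / (v_P − v_S) = Δt · (6.19·3.55)/(6.19−3.55) ≈ 8.3237·Δt.
So d_A = 76.30, d_B = 61.37, d_C = 49.21 km.
Circle about each station: (x + 36.0)² + (y − 31.7)² = 76.30²; (x + 20.2)² + (y − 20.7)² = 61.37²; (x + 7.8)² + (y − 41.4)² = 49.21².
Subtracting pairs of circle equations eliminates x²+y² and gives linear equations (the radical axes):
31.6 x − 22.0 y = 591.05
56.4 x + 19.4 y = 2873.98
Solving the 2×2 system: x ≈ 40.3, y ≈ 31.0 km.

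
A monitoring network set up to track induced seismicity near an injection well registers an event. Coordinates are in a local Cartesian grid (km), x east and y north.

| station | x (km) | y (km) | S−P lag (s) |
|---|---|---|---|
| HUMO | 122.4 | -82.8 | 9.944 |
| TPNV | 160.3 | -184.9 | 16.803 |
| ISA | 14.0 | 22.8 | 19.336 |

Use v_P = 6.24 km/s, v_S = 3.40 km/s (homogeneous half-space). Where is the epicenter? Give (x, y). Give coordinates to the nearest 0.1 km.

Distance from S−P lag: d = Δt · v_P v_S / (v_P − v_S) = Δt · (6.24·3.40)/(6.24−3.40) ≈ 7.4704·Δt.
So d_HUMO = 74.29, d_TPNV = 125.53, d_ISA = 144.45 km.
Circle about each station: (x − 122.4)² + (y + 82.8)² = 74.29²; (x − 160.3)² + (y + 184.9)² = 125.53²; (x − 14.0)² + (y − 22.8)² = 144.45².
Subtracting the HUMO equation from the TPNV and ISA equations removes the quadratic terms:
75.8 x − 204.2 y = 27807.72
-216.8 x + 211.2 y = -36468.56
Solving the 2×2 system: x ≈ 55.7, y ≈ -115.5 km.

x ≈ 55.7 km, y ≈ -115.5 km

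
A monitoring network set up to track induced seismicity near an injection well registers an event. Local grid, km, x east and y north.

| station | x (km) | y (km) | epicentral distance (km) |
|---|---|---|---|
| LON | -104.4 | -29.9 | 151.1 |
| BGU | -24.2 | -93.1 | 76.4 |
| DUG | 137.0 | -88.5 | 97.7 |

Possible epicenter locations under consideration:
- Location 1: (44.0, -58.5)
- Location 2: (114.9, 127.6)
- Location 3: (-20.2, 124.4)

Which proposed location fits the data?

Location 1

For each candidate, compare |candidate − station| to the reported distance:
Location 1: residuals LON 0.0, BGU 0.1, DUG 0.0 → max 0.1 km
Location 2: residuals LON 118.9, BGU 184.5, DUG 119.5 → max 184.5 km
Location 3: residuals LON 24.7, BGU 141.1, DUG 166.9 → max 166.9 km
Only Location 1 has all residuals ≈ 0.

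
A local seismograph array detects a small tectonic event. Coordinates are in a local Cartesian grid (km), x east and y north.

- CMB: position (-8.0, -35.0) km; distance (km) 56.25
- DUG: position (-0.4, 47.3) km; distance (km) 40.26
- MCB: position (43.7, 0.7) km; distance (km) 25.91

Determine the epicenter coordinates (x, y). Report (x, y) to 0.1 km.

Circle about each station: (x + 8.0)² + (y + 35.0)² = 56.25²; (x + 0.4)² + (y − 47.3)² = 40.26²; (x − 43.7)² + (y − 0.7)² = 25.91².
Subtracting the CMB equation from the DUG and MCB equations removes the quadratic terms:
15.2 x + 164.6 y = 2491.64
103.4 x + 71.4 y = 3113.91
Solving the 2×2 system: x ≈ 21.0, y ≈ 13.2 km.
Check against CMB (with the unrounded x, y): √((x + 8.0)²+(y + 35.0)²) = 56.25 ≈ 56.25 km. ✓

21.0 km east, 13.2 km north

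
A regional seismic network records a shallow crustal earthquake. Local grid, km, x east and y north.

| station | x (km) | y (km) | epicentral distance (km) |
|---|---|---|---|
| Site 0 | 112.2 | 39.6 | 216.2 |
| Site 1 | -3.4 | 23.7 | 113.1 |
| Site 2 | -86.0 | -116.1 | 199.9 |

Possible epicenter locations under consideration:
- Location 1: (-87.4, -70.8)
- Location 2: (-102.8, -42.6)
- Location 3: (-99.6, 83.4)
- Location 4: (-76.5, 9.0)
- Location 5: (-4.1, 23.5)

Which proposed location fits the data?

Location 3

For each candidate, compare |candidate − station| to the reported distance:
Location 1: residuals Site 0 11.9, Site 1 13.3, Site 2 154.6 → max 154.6 km
Location 2: residuals Site 0 14.0, Site 1 6.4, Site 2 124.5 → max 124.5 km
Location 3: residuals Site 0 0.1, Site 1 0.1, Site 2 0.1 → max 0.1 km
Location 4: residuals Site 0 25.0, Site 1 38.5, Site 2 74.4 → max 74.4 km
Location 5: residuals Site 0 98.8, Site 1 112.4, Site 2 38.0 → max 112.4 km
Only Location 3 has all residuals ≈ 0.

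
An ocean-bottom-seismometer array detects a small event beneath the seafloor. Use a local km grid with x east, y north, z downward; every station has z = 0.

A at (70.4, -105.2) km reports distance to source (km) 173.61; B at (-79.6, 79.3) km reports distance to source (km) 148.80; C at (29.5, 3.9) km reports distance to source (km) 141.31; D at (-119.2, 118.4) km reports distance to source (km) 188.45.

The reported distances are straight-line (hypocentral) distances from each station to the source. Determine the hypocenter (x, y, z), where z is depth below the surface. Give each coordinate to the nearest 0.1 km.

x ≈ -80.4 km, y ≈ -52.9 km, depth ≈ 68.3 km

Each station gives a sphere (x−x_i)² + (y−y_i)² + z² = d_i² (stations at z=0).
Subtracting the A sphere from B and C: z² cancels, leaving linear equations in x and y:
-300.0 x + 369.0 y = 4600.44
-81.8 x + 218.2 y = -4965.82
Solving: x ≈ -80.401, y ≈ -52.899 km (keep extra digits for the depth step; rounded: -80.4, -52.9).
Then from the A sphere: z² = 173.61² − (x − 70.4)² − (y + 105.2)² with x = -80.401, y = -52.899, so z ≈ 68.294 ≈ 68.3 km.
Check against D (with the unrounded solution): distance 188.45 ≈ 188.45 km. ✓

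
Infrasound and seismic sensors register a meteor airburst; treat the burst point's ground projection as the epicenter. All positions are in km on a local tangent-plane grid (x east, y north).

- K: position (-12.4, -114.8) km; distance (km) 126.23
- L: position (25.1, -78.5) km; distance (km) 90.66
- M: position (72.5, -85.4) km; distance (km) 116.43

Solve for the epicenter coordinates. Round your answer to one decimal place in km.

Circle about each station: (x + 12.4)² + (y + 114.8)² = 126.23²; (x − 25.1)² + (y + 78.5)² = 90.66²; (x − 72.5)² + (y + 85.4)² = 116.43².
Subtracting pairs of circle equations eliminates x²+y² and gives linear equations (the radical axes):
75.0 x + 72.6 y = 1174.24
169.8 x + 58.8 y = 1594.68
Solving the 2×2 system: x ≈ 5.9, y ≈ 10.1 km.

(5.9, 10.1)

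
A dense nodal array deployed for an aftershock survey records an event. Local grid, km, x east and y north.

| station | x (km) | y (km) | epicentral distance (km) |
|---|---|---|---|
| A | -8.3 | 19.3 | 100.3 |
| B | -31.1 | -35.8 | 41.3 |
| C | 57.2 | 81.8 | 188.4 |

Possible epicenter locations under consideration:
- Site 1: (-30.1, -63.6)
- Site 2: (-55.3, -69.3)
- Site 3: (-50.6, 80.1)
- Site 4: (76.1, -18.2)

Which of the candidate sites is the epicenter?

For each candidate, compare |candidate − station| to the reported distance:
Site 1: residuals A 14.6, B 13.5, C 18.8 → max 18.8 km
Site 2: residuals A 0.0, B 0.0, C 0.0 → max 0.0 km
Site 3: residuals A 26.2, B 76.2, C 80.6 → max 80.6 km
Site 4: residuals A 7.9, B 67.3, C 86.6 → max 86.6 km
Only Site 2 has all residuals ≈ 0.

Site 2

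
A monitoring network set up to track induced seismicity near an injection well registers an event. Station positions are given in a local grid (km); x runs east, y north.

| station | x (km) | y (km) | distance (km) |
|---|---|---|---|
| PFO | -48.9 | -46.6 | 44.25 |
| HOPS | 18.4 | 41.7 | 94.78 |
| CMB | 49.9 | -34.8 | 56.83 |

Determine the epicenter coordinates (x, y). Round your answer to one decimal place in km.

Circle about each station: (x + 48.9)² + (y + 46.6)² = 44.25²; (x − 18.4)² + (y − 41.7)² = 94.78²; (x − 49.9)² + (y + 34.8)² = 56.83².
Subtracting pairs of circle equations eliminates x²+y² and gives linear equations (the radical axes):
134.6 x + 176.6 y = -9510.51
197.6 x + 23.6 y = -2133.31
Solving the 2×2 system: x ≈ -4.8, y ≈ -50.2 km.

-4.8 km east, -50.2 km north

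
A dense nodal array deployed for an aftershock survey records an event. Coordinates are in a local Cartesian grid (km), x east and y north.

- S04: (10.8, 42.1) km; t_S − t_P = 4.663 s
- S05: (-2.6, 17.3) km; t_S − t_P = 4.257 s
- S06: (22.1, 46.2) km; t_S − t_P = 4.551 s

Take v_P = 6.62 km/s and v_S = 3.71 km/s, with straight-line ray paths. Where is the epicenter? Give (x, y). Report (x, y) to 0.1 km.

x ≈ 32.4 km, y ≈ 9.2 km

Distance from S−P lag: d = Δt · v_P v_S / (v_P − v_S) = Δt · (6.62·3.71)/(6.62−3.71) ≈ 8.4399·Δt.
So d_S04 = 39.36, d_S05 = 35.93, d_S06 = 38.41 km.
Circle about each station: (x − 10.8)² + (y − 42.1)² = 39.36²; (x + 2.6)² + (y − 17.3)² = 35.93²; (x − 22.1)² + (y − 46.2)² = 38.41².
Subtracting the S04 equation from the S05 and S06 equations removes the quadratic terms:
-26.8 x − 49.6 y = -1324.76
22.6 x + 8.2 y = 807.68
Solving the 2×2 system: x ≈ 32.4, y ≈ 9.2 km.
Check against S04 (with the unrounded x, y): √((x − 10.8)²+(y − 42.1)²) = 39.35 ≈ 39.36 km. ✓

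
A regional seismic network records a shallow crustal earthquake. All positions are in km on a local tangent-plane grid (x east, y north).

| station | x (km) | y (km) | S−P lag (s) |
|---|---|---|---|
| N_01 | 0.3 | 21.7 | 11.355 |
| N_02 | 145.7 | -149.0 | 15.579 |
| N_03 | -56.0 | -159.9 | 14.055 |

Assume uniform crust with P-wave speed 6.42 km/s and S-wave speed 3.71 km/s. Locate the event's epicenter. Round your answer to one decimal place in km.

Distance from S−P lag: d = Δt · v_P v_S / (v_P − v_S) = Δt · (6.42·3.71)/(6.42−3.71) ≈ 8.7890·Δt.
So d_N_01 = 99.80, d_N_02 = 136.92, d_N_03 = 123.53 km.
Circle about each station: (x − 0.3)² + (y − 21.7)² = 99.80²; (x − 145.7)² + (y + 149.0)² = 136.92²; (x + 56.0)² + (y + 159.9)² = 123.53².
Subtracting pairs of circle equations eliminates x²+y² and gives linear equations (the radical axes):
290.8 x − 341.4 y = 34171.46
-112.6 x − 363.2 y = 22933.41
Solving the 2×2 system: x ≈ 31.8, y ≈ -73.0 km.

(31.8, -73.0)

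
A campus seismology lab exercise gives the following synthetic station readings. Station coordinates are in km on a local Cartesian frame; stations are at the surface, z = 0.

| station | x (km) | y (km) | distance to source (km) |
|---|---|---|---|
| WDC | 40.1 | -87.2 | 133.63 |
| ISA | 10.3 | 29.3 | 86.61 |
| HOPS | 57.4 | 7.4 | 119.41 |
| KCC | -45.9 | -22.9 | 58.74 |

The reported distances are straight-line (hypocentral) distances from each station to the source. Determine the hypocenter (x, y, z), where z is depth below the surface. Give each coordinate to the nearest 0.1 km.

(-47.9, -3.2, 55.3)

Each station gives a sphere (x−x_i)² + (y−y_i)² + z² = d_i² (stations at z=0).
Subtracting the WDC sphere from ISA and HOPS: z² cancels, leaving linear equations in x and y:
-59.6 x + 233.0 y = 2108.41
34.6 x + 189.2 y = -2264.10
Solving: x ≈ -47.908, y ≈ -3.206 km (keep extra digits for the depth step; rounded: -47.9, -3.2).
Then from the WDC sphere: z² = 133.63² − (x − 40.1)² − (y + 87.2)² with x = -47.908, y = -3.206, so z ≈ 55.286 ≈ 55.3 km.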